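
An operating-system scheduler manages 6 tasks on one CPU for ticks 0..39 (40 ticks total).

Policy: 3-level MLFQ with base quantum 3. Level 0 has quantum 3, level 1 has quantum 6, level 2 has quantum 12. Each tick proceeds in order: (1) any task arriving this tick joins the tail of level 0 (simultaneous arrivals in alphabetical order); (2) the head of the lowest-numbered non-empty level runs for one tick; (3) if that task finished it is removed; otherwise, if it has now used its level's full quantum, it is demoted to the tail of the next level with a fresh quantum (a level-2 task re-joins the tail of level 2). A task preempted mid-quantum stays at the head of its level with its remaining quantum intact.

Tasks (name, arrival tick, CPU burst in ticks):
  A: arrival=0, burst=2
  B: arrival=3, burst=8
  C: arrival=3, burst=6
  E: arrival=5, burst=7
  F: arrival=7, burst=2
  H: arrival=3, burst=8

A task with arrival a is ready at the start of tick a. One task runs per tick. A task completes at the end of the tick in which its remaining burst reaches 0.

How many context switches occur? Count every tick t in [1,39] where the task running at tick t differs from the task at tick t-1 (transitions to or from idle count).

context switches = 11

t=0: L0/L1/L2 = A/-/- → run A
t=1: L0/L1/L2 = A/-/- → run A
t=2: (idle)
t=3: L0/L1/L2 = BCH/-/- → run B
t=4: L0/L1/L2 = BCH/-/- → run B
t=5: L0/L1/L2 = BCHE/-/- → run B
t=6: L0/L1/L2 = CHE/B/- → run C
t=7: L0/L1/L2 = CHEF/B/- → run C
t=8: L0/L1/L2 = CHEF/B/- → run C
t=9: L0/L1/L2 = HEF/BC/- → run H
t=10: L0/L1/L2 = HEF/BC/- → run H
t=11: L0/L1/L2 = HEF/BC/- → run H
t=12: L0/L1/L2 = EF/BCH/- → run E
t=13: L0/L1/L2 = EF/BCH/- → run E
t=14: L0/L1/L2 = EF/BCH/- → run E
t=15: L0/L1/L2 = F/BCHE/- → run F
t=16: L0/L1/L2 = F/BCHE/- → run F
t=17: L0/L1/L2 = -/BCHE/- → run B
t=18: L0/L1/L2 = -/BCHE/- → run B
t=19: L0/L1/L2 = -/BCHE/- → run B
t=20: L0/L1/L2 = -/BCHE/- → run B
t=21: L0/L1/L2 = -/BCHE/- → run B
t=22: L0/L1/L2 = -/CHE/- → run C
t=23: L0/L1/L2 = -/CHE/- → run C
t=24: L0/L1/L2 = -/CHE/- → run C
t=25: L0/L1/L2 = -/HE/- → run H
t=26: L0/L1/L2 = -/HE/- → run H
t=27: L0/L1/L2 = -/HE/- → run H
t=28: L0/L1/L2 = -/HE/- → run H
t=29: L0/L1/L2 = -/HE/- → run H
t=30: L0/L1/L2 = -/E/- → run E
t=31: L0/L1/L2 = -/E/- → run E
t=32: L0/L1/L2 = -/E/- → run E
t=33: L0/L1/L2 = -/E/- → run E
t=34: (idle)
t=35: (idle)
t=36: (idle)
t=37: (idle)
t=38: (idle)
t=39: (idle)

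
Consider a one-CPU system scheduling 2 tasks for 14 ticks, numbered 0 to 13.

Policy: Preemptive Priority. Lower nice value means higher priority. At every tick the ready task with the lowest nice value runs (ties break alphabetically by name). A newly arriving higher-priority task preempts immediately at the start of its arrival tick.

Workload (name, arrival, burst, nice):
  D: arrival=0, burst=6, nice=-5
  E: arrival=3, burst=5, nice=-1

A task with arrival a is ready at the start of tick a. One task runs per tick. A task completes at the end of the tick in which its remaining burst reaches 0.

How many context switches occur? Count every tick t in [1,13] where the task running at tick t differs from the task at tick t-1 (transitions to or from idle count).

t=0: ready={D} → run D
t=1: ready={D} → run D
t=2: ready={D} → run D
t=3: ready={D,E} → run D
t=4: ready={D,E} → run D
t=5: ready={D,E} → run D
t=6: ready={E} → run E
t=7: ready={E} → run E
t=8: ready={E} → run E
t=9: ready={E} → run E
t=10: ready={E} → run E
t=11: (idle)
t=12: (idle)
t=13: (idle)

context switches = 2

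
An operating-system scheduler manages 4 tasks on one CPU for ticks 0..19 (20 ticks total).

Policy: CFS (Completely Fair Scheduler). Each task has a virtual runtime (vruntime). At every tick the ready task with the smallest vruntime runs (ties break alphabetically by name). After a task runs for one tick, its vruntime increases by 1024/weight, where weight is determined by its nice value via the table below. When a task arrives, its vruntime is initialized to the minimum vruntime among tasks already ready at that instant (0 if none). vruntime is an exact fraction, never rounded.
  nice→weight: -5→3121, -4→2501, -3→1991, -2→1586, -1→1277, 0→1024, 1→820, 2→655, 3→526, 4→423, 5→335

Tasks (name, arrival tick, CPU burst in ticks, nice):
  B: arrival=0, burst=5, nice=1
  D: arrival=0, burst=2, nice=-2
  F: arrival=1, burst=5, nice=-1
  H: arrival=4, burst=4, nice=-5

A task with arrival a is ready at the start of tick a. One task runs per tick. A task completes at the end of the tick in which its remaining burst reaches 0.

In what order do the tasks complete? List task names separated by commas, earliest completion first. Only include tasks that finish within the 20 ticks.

t=0: vr[B=0 D=0] → run B
t=1: vr[B=256/205 D=0 F=0] → run D
t=2: vr[B=256/205 D=512/793 F=0] → run F
t=3: vr[B=256/205 D=512/793 F=1024/1277] → run D
t=4: vr[B=256/205 F=1024/1277 H=1024/1277] → run F
t=5: vr[B=256/205 F=2048/1277 H=1024/1277] → run H
t=6: vr[B=256/205 F=2048/1277 H=4503552/3985517] → run H
t=7: vr[B=256/205 F=2048/1277 H=5811200/3985517] → run B
t=8: vr[B=512/205 F=2048/1277 H=5811200/3985517] → run H
t=9: vr[B=512/205 F=2048/1277 H=7118848/3985517] → run F
t=10: vr[B=512/205 F=3072/1277 H=7118848/3985517] → run H
t=11: vr[B=512/205 F=3072/1277] → run F
t=12: vr[B=512/205 F=4096/1277] → run B
t=13: vr[B=768/205 F=4096/1277] → run F
t=14: vr[B=768/205] → run B
t=15: vr[B=1024/205] → run B
t=16: (idle)
t=17: (idle)
t=18: (idle)
t=19: (idle)

completion order = D, H, F, B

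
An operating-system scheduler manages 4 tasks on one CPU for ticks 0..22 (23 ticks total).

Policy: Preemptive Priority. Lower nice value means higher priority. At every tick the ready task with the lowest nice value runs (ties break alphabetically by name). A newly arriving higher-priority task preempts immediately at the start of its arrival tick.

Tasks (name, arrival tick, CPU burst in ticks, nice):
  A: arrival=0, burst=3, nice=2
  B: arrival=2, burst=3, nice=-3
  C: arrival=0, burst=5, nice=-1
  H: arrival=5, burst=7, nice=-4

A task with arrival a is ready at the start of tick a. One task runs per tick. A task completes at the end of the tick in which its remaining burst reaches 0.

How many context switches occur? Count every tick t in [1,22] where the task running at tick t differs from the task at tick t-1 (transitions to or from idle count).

t=0: ready={A,C} → run C
t=1: ready={A,C} → run C
t=2: ready={A,B,C} → run B
t=3: ready={A,B,C} → run B
t=4: ready={A,B,C} → run B
t=5: ready={A,C,H} → run H
t=6: ready={A,C,H} → run H
t=7: ready={A,C,H} → run H
t=8: ready={A,C,H} → run H
t=9: ready={A,C,H} → run H
t=10: ready={A,C,H} → run H
t=11: ready={A,C,H} → run H
t=12: ready={A,C} → run C
t=13: ready={A,C} → run C
t=14: ready={A,C} → run C
t=15: ready={A} → run A
t=16: ready={A} → run A
t=17: ready={A} → run A
t=18: (idle)
t=19: (idle)
t=20: (idle)
t=21: (idle)
t=22: (idle)

context switches = 5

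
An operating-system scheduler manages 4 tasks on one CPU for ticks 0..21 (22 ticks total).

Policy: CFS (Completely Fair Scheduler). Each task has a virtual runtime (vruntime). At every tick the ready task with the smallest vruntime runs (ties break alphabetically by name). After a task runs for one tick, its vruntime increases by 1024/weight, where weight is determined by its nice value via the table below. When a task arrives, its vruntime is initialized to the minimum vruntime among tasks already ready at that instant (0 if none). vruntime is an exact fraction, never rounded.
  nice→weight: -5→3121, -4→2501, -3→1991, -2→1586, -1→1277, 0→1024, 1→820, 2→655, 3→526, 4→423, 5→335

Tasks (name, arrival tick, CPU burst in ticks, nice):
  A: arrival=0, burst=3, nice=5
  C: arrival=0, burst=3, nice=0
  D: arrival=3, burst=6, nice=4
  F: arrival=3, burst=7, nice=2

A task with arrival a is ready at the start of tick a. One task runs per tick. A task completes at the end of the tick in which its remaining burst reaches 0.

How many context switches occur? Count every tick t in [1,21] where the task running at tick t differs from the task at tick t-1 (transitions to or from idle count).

context switches = 15

t=0: vr[A=0 C=0] → run A
t=1: vr[A=1024/335 C=0] → run C
t=2: vr[A=1024/335 C=1] → run C
t=3: vr[A=1024/335 C=2 D=2 F=2] → run C
t=4: vr[A=1024/335 D=2 F=2] → run D
t=5: vr[A=1024/335 D=1870/423 F=2] → run F
t=6: vr[A=1024/335 D=1870/423 F=2334/655] → run A
t=7: vr[A=2048/335 D=1870/423 F=2334/655] → run F
t=8: vr[A=2048/335 D=1870/423 F=3358/655] → run D
t=9: vr[A=2048/335 D=2894/423 F=3358/655] → run F
t=10: vr[A=2048/335 D=2894/423 F=4382/655] → run A
t=11: vr[D=2894/423 F=4382/655] → run F
t=12: vr[D=2894/423 F=5406/655] → run D
t=13: vr[D=1306/141 F=5406/655] → run F
t=14: vr[D=1306/141 F=1286/131] → run D
t=15: vr[D=4942/423 F=1286/131] → run F
t=16: vr[D=4942/423 F=7454/655] → run F
t=17: vr[D=4942/423] → run D
t=18: vr[D=5966/423] → run D
t=19: (idle)
t=20: (idle)
t=21: (idle)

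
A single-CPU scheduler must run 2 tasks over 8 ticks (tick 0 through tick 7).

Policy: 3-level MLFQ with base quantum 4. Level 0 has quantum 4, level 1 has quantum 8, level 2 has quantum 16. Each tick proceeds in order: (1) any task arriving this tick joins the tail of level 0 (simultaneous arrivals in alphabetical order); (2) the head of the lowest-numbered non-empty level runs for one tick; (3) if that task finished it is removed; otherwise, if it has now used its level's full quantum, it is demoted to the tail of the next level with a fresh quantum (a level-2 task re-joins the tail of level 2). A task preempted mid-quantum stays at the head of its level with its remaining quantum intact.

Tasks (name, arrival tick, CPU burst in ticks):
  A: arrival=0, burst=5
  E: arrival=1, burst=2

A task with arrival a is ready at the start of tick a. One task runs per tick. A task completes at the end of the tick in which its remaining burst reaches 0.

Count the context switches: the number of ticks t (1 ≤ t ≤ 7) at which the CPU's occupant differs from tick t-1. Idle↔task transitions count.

t=0: L0/L1/L2 = A/-/- → run A
t=1: L0/L1/L2 = AE/-/- → run A
t=2: L0/L1/L2 = AE/-/- → run A
t=3: L0/L1/L2 = AE/-/- → run A
t=4: L0/L1/L2 = E/A/- → run E
t=5: L0/L1/L2 = E/A/- → run E
t=6: L0/L1/L2 = -/A/- → run A
t=7: (idle)

context switches = 3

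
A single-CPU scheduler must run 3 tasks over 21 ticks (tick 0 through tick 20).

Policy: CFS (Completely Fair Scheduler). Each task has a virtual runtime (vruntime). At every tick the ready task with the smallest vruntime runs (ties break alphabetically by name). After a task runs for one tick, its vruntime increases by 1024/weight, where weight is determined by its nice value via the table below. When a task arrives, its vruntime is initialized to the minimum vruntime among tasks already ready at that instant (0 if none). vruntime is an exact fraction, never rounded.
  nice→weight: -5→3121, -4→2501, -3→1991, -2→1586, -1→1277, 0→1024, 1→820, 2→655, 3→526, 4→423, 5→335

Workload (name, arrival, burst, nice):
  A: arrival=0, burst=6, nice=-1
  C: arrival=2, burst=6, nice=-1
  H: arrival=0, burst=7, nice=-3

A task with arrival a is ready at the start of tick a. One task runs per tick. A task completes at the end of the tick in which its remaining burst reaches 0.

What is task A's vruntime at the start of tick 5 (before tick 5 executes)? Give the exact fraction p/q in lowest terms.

t=0: vr[A=0 H=0] → run A
t=1: vr[A=1024/1277 H=0] → run H
t=2: vr[A=1024/1277 C=1024/1991 H=1024/1991] → run C
t=3: vr[A=1024/1277 C=3346432/2542507 H=1024/1991] → run H
t=4: vr[A=1024/1277 C=3346432/2542507 H=2048/1991] → run A
t=5: vr[A=2048/1277 C=3346432/2542507 H=2048/1991] → run H
t=6: vr[A=2048/1277 C=3346432/2542507 H=3072/1991] → run C
t=7: vr[A=2048/1277 C=5385216/2542507 H=3072/1991] → run H
t=8: vr[A=2048/1277 C=5385216/2542507 H=4096/1991] → run A
t=9: vr[A=3072/1277 C=5385216/2542507 H=4096/1991] → run H
t=10: vr[A=3072/1277 C=5385216/2542507 H=5120/1991] → run C
t=11: vr[A=3072/1277 C=7424000/2542507 H=5120/1991] → run A
t=12: vr[A=4096/1277 C=7424000/2542507 H=5120/1991] → run H
t=13: vr[A=4096/1277 C=7424000/2542507 H=6144/1991] → run C
t=14: vr[A=4096/1277 C=9462784/2542507 H=6144/1991] → run H
t=15: vr[A=4096/1277 C=9462784/2542507] → run A
t=16: vr[A=5120/1277 C=9462784/2542507] → run C
t=17: vr[A=5120/1277 C=11501568/2542507] → run A
t=18: vr[C=11501568/2542507] → run C
t=19: (idle)
t=20: (idle)

vruntime(A, start of tick 5) = 2048/1277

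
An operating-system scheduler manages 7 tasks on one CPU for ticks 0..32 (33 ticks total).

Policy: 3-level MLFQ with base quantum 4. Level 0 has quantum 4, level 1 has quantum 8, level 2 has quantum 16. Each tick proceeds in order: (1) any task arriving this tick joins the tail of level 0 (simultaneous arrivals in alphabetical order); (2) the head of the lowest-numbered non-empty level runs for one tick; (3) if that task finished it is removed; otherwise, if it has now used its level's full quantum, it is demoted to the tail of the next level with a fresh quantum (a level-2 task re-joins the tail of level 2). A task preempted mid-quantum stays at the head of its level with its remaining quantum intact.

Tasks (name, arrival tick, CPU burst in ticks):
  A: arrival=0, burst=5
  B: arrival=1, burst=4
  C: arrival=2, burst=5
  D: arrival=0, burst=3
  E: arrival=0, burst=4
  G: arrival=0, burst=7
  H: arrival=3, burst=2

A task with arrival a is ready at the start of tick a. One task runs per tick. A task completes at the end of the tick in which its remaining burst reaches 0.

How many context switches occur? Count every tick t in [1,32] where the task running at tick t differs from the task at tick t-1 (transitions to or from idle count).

context switches = 10

t=0: L0/L1/L2 = ADEG/-/- → run A
t=1: L0/L1/L2 = ADEGB/-/- → run A
t=2: L0/L1/L2 = ADEGBC/-/- → run A
t=3: L0/L1/L2 = ADEGBCH/-/- → run A
t=4: L0/L1/L2 = DEGBCH/A/- → run D
t=5: L0/L1/L2 = DEGBCH/A/- → run D
t=6: L0/L1/L2 = DEGBCH/A/- → run D
t=7: L0/L1/L2 = EGBCH/A/- → run E
t=8: L0/L1/L2 = EGBCH/A/- → run E
t=9: L0/L1/L2 = EGBCH/A/- → run E
t=10: L0/L1/L2 = EGBCH/A/- → run E
t=11: L0/L1/L2 = GBCH/A/- → run G
t=12: L0/L1/L2 = GBCH/A/- → run G
t=13: L0/L1/L2 = GBCH/A/- → run G
t=14: L0/L1/L2 = GBCH/A/- → run G
t=15: L0/L1/L2 = BCH/AG/- → run B
t=16: L0/L1/L2 = BCH/AG/- → run B
t=17: L0/L1/L2 = BCH/AG/- → run B
t=18: L0/L1/L2 = BCH/AG/- → run B
t=19: L0/L1/L2 = CH/AG/- → run C
t=20: L0/L1/L2 = CH/AG/- → run C
t=21: L0/L1/L2 = CH/AG/- → run C
t=22: L0/L1/L2 = CH/AG/- → run C
t=23: L0/L1/L2 = H/AGC/- → run H
t=24: L0/L1/L2 = H/AGC/- → run H
t=25: L0/L1/L2 = -/AGC/- → run A
t=26: L0/L1/L2 = -/GC/- → run G
t=27: L0/L1/L2 = -/GC/- → run G
t=28: L0/L1/L2 = -/GC/- → run G
t=29: L0/L1/L2 = -/C/- → run C
t=30: (idle)
t=31: (idle)
t=32: (idle)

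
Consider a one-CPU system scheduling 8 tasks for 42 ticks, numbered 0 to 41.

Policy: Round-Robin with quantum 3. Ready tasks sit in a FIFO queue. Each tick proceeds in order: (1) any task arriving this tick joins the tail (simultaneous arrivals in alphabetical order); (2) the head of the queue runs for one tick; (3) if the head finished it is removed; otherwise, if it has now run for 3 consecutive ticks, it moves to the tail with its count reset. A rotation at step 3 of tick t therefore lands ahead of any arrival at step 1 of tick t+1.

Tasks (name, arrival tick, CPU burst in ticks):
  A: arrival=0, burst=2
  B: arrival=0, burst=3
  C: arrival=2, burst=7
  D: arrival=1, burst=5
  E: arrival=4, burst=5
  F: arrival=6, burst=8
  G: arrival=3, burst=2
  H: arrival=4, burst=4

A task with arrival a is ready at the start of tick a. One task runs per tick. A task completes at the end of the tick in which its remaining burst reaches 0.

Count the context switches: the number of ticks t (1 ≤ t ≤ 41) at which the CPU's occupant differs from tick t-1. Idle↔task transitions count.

context switches = 15

t=0: queue=[A,B] q_used=0 → run A
t=1: queue=[A,B,D] q_used=1 → run A
t=2: queue=[B,D,C] q_used=0 → run B
t=3: queue=[B,D,C,G] q_used=1 → run B
t=4: queue=[B,D,C,G,E,H] q_used=2 → run B
t=5: queue=[D,C,G,E,H] q_used=0 → run D
t=6: queue=[D,C,G,E,H,F] q_used=1 → run D
t=7: queue=[D,C,G,E,H,F] q_used=2 → run D
t=8: queue=[C,G,E,H,F,D] q_used=0 → run C
t=9: queue=[C,G,E,H,F,D] q_used=1 → run C
t=10: queue=[C,G,E,H,F,D] q_used=2 → run C
t=11: queue=[G,E,H,F,D,C] q_used=0 → run G
t=12: queue=[G,E,H,F,D,C] q_used=1 → run G
t=13: queue=[E,H,F,D,C] q_used=0 → run E
t=14: queue=[E,H,F,D,C] q_used=1 → run E
t=15: queue=[E,H,F,D,C] q_used=2 → run E
t=16: queue=[H,F,D,C,E] q_used=0 → run H
t=17: queue=[H,F,D,C,E] q_used=1 → run H
t=18: queue=[H,F,D,C,E] q_used=2 → run H
t=19: queue=[F,D,C,E,H] q_used=0 → run F
t=20: queue=[F,D,C,E,H] q_used=1 → run F
t=21: queue=[F,D,C,E,H] q_used=2 → run F
t=22: queue=[D,C,E,H,F] q_used=0 → run D
t=23: queue=[D,C,E,H,F] q_used=1 → run D
t=24: queue=[C,E,H,F] q_used=0 → run C
t=25: queue=[C,E,H,F] q_used=1 → run C
t=26: queue=[C,E,H,F] q_used=2 → run C
t=27: queue=[E,H,F,C] q_used=0 → run E
t=28: queue=[E,H,F,C] q_used=1 → run E
t=29: queue=[H,F,C] q_used=0 → run H
t=30: queue=[F,C] q_used=0 → run F
t=31: queue=[F,C] q_used=1 → run F
t=32: queue=[F,C] q_used=2 → run F
t=33: queue=[C,F] q_used=0 → run C
t=34: queue=[F] q_used=0 → run F
t=35: queue=[F] q_used=1 → run F
t=36: (idle)
t=37: (idle)
t=38: (idle)
t=39: (idle)
t=40: (idle)
t=41: (idle)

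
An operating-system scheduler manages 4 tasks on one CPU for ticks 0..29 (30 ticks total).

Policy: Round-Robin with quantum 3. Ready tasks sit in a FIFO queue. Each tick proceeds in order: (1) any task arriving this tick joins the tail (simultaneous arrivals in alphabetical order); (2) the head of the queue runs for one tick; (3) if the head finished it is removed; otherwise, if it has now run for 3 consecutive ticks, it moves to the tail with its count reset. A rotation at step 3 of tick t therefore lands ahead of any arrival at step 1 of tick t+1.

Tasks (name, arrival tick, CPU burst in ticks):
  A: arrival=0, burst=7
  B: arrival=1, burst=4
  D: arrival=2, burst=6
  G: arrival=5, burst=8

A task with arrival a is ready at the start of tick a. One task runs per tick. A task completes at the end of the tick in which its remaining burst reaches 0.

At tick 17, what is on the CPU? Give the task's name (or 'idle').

running at tick 17 = D

t=0: queue=[A] q_used=0 → run A
t=1: queue=[A,B] q_used=1 → run A
t=2: queue=[A,B,D] q_used=2 → run A
t=3: queue=[B,D,A] q_used=0 → run B
t=4: queue=[B,D,A] q_used=1 → run B
t=5: queue=[B,D,A,G] q_used=2 → run B
t=6: queue=[D,A,G,B] q_used=0 → run D
t=7: queue=[D,A,G,B] q_used=1 → run D
t=8: queue=[D,A,G,B] q_used=2 → run D
t=9: queue=[A,G,B,D] q_used=0 → run A
t=10: queue=[A,G,B,D] q_used=1 → run A
t=11: queue=[A,G,B,D] q_used=2 → run A
t=12: queue=[G,B,D,A] q_used=0 → run G
t=13: queue=[G,B,D,A] q_used=1 → run G
t=14: queue=[G,B,D,A] q_used=2 → run G
t=15: queue=[B,D,A,G] q_used=0 → run B
t=16: queue=[D,A,G] q_used=0 → run D
t=17: queue=[D,A,G] q_used=1 → run D
t=18: queue=[D,A,G] q_used=2 → run D
t=19: queue=[A,G] q_used=0 → run A
t=20: queue=[G] q_used=0 → run G
t=21: queue=[G] q_used=1 → run G
t=22: queue=[G] q_used=2 → run G
t=23: queue=[G] q_used=0 → run G
t=24: queue=[G] q_used=1 → run G
t=25: (idle)
t=26: (idle)
t=27: (idle)
t=28: (idle)
t=29: (idle)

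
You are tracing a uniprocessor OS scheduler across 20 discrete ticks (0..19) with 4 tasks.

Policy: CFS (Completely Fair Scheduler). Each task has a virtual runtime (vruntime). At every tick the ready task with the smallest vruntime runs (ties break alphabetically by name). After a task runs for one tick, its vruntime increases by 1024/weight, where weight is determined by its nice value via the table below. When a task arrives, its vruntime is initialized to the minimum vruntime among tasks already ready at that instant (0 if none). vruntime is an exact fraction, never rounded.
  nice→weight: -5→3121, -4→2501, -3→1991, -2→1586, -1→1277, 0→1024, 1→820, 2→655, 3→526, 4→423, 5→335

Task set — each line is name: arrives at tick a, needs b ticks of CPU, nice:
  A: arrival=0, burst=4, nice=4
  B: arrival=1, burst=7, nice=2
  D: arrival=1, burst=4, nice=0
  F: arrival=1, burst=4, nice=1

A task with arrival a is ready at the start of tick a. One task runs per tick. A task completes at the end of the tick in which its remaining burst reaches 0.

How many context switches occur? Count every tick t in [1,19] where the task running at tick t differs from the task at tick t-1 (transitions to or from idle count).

t=0: vr[A=0] → run A
t=1: vr[A=1024/423 B=1024/423 D=1024/423 F=1024/423] → run A
t=2: vr[A=2048/423 B=1024/423 D=1024/423 F=1024/423] → run B
t=3: vr[A=2048/423 B=1103872/277065 D=1024/423 F=1024/423] → run D
t=4: vr[A=2048/423 B=1103872/277065 D=1447/423 F=1024/423] → run F
t=5: vr[A=2048/423 B=1103872/277065 D=1447/423 F=318208/86715] → run D
t=6: vr[A=2048/423 B=1103872/277065 D=1870/423 F=318208/86715] → run F
t=7: vr[A=2048/423 B=1103872/277065 D=1870/423 F=426496/86715] → run B
t=8: vr[A=2048/423 B=1537024/277065 D=1870/423 F=426496/86715] → run D
t=9: vr[A=2048/423 B=1537024/277065 D=2293/423 F=426496/86715] → run A
t=10: vr[A=1024/141 B=1537024/277065 D=2293/423 F=426496/86715] → run F
t=11: vr[A=1024/141 B=1537024/277065 D=2293/423 F=534784/86715] → run D
t=12: vr[A=1024/141 B=1537024/277065 F=534784/86715] → run B
t=13: vr[A=1024/141 B=1970176/277065 F=534784/86715] → run F
t=14: vr[A=1024/141 B=1970176/277065] → run B
t=15: vr[A=1024/141 B=2403328/277065] → run A
t=16: vr[B=2403328/277065] → run B
t=17: vr[B=567296/55413] → run B
t=18: vr[B=3269632/277065] → run B
t=19: (idle)

context switches = 16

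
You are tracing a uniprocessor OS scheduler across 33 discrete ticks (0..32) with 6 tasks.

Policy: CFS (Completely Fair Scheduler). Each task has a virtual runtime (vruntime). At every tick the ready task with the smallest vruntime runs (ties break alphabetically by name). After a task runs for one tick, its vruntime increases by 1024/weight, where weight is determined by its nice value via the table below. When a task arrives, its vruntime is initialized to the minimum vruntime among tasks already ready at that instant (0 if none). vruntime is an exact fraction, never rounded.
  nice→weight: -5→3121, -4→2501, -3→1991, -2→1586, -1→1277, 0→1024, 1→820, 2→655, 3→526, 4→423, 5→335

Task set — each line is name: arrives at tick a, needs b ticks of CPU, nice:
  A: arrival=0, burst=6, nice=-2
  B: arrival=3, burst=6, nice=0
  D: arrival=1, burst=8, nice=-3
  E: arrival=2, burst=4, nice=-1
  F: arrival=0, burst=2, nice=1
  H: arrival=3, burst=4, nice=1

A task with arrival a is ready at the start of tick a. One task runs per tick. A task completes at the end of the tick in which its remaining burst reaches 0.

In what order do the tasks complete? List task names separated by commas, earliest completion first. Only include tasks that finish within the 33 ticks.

t=0: vr[A=0 F=0] → run A
t=1: vr[A=512/793 D=0 F=0] → run D
t=2: vr[A=512/793 D=1024/1991 E=0 F=0] → run E
t=3: vr[A=512/793 B=0 D=1024/1991 E=1024/1277 F=0 H=0] → run B
t=4: vr[A=512/793 B=1 D=1024/1991 E=1024/1277 F=0 H=0] → run F
t=5: vr[A=512/793 B=1 D=1024/1991 E=1024/1277 F=256/205 H=0] → run H
t=6: vr[A=512/793 B=1 D=1024/1991 E=1024/1277 F=256/205 H=256/205] → run D
t=7: vr[A=512/793 B=1 D=2048/1991 E=1024/1277 F=256/205 H=256/205] → run A
t=8: vr[A=1024/793 B=1 D=2048/1991 E=1024/1277 F=256/205 H=256/205] → run E
t=9: vr[A=1024/793 B=1 D=2048/1991 E=2048/1277 F=256/205 H=256/205] → run B
t=10: vr[A=1024/793 B=2 D=2048/1991 E=2048/1277 F=256/205 H=256/205] → run D
t=11: vr[A=1024/793 B=2 D=3072/1991 E=2048/1277 F=256/205 H=256/205] → run F
t=12: vr[A=1024/793 B=2 D=3072/1991 E=2048/1277 H=256/205] → run H
t=13: vr[A=1024/793 B=2 D=3072/1991 E=2048/1277 H=512/205] → run A
t=14: vr[A=1536/793 B=2 D=3072/1991 E=2048/1277 H=512/205] → run D
t=15: vr[A=1536/793 B=2 D=4096/1991 E=2048/1277 H=512/205] → run E
t=16: vr[A=1536/793 B=2 D=4096/1991 E=3072/1277 H=512/205] → run A
t=17: vr[A=2048/793 B=2 D=4096/1991 E=3072/1277 H=512/205] → run B
t=18: vr[A=2048/793 B=3 D=4096/1991 E=3072/1277 H=512/205] → run D
t=19: vr[A=2048/793 B=3 D=5120/1991 E=3072/1277 H=512/205] → run E
t=20: vr[A=2048/793 B=3 D=5120/1991 H=512/205] → run H
t=21: vr[A=2048/793 B=3 D=5120/1991 H=768/205] → run D
t=22: vr[A=2048/793 B=3 D=6144/1991 H=768/205] → run A
t=23: vr[A=2560/793 B=3 D=6144/1991 H=768/205] → run B
t=24: vr[A=2560/793 B=4 D=6144/1991 H=768/205] → run D
t=25: vr[A=2560/793 B=4 D=7168/1991 H=768/205] → run A
t=26: vr[B=4 D=7168/1991 H=768/205] → run D
t=27: vr[B=4 H=768/205] → run H
t=28: vr[B=4] → run B
t=29: vr[B=5] → run B
t=30: (idle)
t=31: (idle)
t=32: (idle)

completion order = F, E, A, D, H, B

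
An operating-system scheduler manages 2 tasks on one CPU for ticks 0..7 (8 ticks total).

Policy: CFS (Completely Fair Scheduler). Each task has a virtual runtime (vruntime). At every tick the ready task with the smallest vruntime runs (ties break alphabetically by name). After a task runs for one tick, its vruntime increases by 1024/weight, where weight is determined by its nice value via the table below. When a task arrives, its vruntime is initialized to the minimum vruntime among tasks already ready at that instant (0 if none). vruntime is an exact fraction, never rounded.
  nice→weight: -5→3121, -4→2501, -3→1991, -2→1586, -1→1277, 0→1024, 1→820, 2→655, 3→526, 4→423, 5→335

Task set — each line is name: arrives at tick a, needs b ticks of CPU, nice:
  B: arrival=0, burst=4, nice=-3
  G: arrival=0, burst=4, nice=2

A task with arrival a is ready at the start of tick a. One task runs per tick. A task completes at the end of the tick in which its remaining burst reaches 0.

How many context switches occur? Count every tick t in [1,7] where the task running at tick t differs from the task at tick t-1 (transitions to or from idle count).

context switches = 3

t=0: vr[B=0 G=0] → run B
t=1: vr[B=1024/1991 G=0] → run G
t=2: vr[B=1024/1991 G=1024/655] → run B
t=3: vr[B=2048/1991 G=1024/655] → run B
t=4: vr[B=3072/1991 G=1024/655] → run B
t=5: vr[G=1024/655] → run G
t=6: vr[G=2048/655] → run G
t=7: vr[G=3072/655] → run G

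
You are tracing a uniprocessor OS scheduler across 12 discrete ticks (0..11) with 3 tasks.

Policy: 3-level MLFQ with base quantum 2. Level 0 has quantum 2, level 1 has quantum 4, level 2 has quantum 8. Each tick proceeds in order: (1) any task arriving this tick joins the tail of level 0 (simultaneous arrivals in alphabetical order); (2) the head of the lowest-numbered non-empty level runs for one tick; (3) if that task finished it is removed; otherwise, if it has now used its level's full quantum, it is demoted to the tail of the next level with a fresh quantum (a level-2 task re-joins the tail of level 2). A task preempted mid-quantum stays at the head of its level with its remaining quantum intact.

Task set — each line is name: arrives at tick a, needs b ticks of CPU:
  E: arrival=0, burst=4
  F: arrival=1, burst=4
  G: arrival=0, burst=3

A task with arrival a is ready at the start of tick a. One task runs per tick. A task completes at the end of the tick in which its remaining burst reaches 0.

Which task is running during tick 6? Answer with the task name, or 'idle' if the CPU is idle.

t=0: L0/L1/L2 = EG/-/- → run E
t=1: L0/L1/L2 = EGF/-/- → run E
t=2: L0/L1/L2 = GF/E/- → run G
t=3: L0/L1/L2 = GF/E/- → run G
t=4: L0/L1/L2 = F/EG/- → run F
t=5: L0/L1/L2 = F/EG/- → run F
t=6: L0/L1/L2 = -/EGF/- → run E
t=7: L0/L1/L2 = -/EGF/- → run E
t=8: L0/L1/L2 = -/GF/- → run G
t=9: L0/L1/L2 = -/F/- → run F
t=10: L0/L1/L2 = -/F/- → run F
t=11: (idle)

running at tick 6 = E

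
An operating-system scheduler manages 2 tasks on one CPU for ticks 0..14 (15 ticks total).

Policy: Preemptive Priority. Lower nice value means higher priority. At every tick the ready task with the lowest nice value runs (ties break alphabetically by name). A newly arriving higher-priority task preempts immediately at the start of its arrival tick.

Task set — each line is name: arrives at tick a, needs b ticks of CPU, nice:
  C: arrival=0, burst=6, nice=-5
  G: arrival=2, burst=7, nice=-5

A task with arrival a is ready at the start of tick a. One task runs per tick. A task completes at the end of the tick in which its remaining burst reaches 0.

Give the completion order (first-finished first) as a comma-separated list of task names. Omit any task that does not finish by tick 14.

completion order = C, G

t=0: ready={C} → run C
t=1: ready={C} → run C
t=2: ready={C,G} → run C
t=3: ready={C,G} → run C
t=4: ready={C,G} → run C
t=5: ready={C,G} → run C
t=6: ready={G} → run G
t=7: ready={G} → run G
t=8: ready={G} → run G
t=9: ready={G} → run G
t=10: ready={G} → run G
t=11: ready={G} → run G
t=12: ready={G} → run G
t=13: (idle)
t=14: (idle)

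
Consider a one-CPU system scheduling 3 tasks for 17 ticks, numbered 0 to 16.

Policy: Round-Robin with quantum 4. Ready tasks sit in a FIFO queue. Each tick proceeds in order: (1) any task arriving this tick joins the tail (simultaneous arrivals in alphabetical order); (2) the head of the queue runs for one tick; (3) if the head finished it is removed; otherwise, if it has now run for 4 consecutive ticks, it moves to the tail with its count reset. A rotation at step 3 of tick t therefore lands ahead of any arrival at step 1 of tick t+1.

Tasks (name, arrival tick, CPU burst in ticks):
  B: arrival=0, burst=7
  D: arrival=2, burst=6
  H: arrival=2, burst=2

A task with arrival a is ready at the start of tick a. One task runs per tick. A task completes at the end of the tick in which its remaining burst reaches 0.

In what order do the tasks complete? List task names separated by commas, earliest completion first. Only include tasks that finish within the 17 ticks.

t=0: queue=[B] q_used=0 → run B
t=1: queue=[B] q_used=1 → run B
t=2: queue=[B,D,H] q_used=2 → run B
t=3: queue=[B,D,H] q_used=3 → run B
t=4: queue=[D,H,B] q_used=0 → run D
t=5: queue=[D,H,B] q_used=1 → run D
t=6: queue=[D,H,B] q_used=2 → run D
t=7: queue=[D,H,B] q_used=3 → run D
t=8: queue=[H,B,D] q_used=0 → run H
t=9: queue=[H,B,D] q_used=1 → run H
t=10: queue=[B,D] q_used=0 → run B
t=11: queue=[B,D] q_used=1 → run B
t=12: queue=[B,D] q_used=2 → run B
t=13: queue=[D] q_used=0 → run D
t=14: queue=[D] q_used=1 → run D
t=15: (idle)
t=16: (idle)

completion order = H, B, D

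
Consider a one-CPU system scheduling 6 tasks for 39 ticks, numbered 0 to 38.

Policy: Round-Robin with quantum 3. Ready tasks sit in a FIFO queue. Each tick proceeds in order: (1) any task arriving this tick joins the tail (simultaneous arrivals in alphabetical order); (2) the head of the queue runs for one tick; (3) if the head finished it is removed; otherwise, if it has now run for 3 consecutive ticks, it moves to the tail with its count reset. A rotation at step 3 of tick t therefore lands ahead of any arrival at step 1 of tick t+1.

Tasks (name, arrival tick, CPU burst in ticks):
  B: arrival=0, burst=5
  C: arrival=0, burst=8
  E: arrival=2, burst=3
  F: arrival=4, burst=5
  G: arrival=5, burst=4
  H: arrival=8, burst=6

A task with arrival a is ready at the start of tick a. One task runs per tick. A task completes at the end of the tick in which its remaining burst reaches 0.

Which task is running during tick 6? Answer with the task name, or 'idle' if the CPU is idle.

t=0: queue=[B,C] q_used=0 → run B
t=1: queue=[B,C] q_used=1 → run B
t=2: queue=[B,C,E] q_used=2 → run B
t=3: queue=[C,E,B] q_used=0 → run C
t=4: queue=[C,E,B,F] q_used=1 → run C
t=5: queue=[C,E,B,F,G] q_used=2 → run C
t=6: queue=[E,B,F,G,C] q_used=0 → run E
t=7: queue=[E,B,F,G,C] q_used=1 → run E
t=8: queue=[E,B,F,G,C,H] q_used=2 → run E
t=9: queue=[B,F,G,C,H] q_used=0 → run B
t=10: queue=[B,F,G,C,H] q_used=1 → run B
t=11: queue=[F,G,C,H] q_used=0 → run F
t=12: queue=[F,G,C,H] q_used=1 → run F
t=13: queue=[F,G,C,H] q_used=2 → run F
t=14: queue=[G,C,H,F] q_used=0 → run G
t=15: queue=[G,C,H,F] q_used=1 → run G
t=16: queue=[G,C,H,F] q_used=2 → run G
t=17: queue=[C,H,F,G] q_used=0 → run C
t=18: queue=[C,H,F,G] q_used=1 → run C
t=19: queue=[C,H,F,G] q_used=2 → run C
t=20: queue=[H,F,G,C] q_used=0 → run H
t=21: queue=[H,F,G,C] q_used=1 → run H
t=22: queue=[H,F,G,C] q_used=2 → run H
t=23: queue=[F,G,C,H] q_used=0 → run F
t=24: queue=[F,G,C,H] q_used=1 → run F
t=25: queue=[G,C,H] q_used=0 → run G
t=26: queue=[C,H] q_used=0 → run C
t=27: queue=[C,H] q_used=1 → run C
t=28: queue=[H] q_used=0 → run H
t=29: queue=[H] q_used=1 → run H
t=30: queue=[H] q_used=2 → run H
t=31: (idle)
t=32: (idle)
t=33: (idle)
t=34: (idle)
t=35: (idle)
t=36: (idle)
t=37: (idle)
t=38: (idle)

running at tick 6 = E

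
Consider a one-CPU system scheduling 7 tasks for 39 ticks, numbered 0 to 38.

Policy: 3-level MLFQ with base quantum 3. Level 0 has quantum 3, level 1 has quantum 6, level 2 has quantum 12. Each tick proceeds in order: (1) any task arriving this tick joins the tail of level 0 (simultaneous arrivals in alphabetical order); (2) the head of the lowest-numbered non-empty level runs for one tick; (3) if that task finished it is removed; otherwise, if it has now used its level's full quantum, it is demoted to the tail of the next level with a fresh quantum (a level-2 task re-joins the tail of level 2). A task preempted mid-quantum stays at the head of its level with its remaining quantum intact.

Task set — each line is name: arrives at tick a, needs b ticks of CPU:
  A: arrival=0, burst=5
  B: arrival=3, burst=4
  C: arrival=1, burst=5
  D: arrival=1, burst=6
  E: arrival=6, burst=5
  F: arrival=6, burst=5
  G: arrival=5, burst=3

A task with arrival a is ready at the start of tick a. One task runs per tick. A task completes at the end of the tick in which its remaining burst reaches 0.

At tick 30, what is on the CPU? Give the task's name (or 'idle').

running at tick 30 = E

t=0: L0/L1/L2 = A/-/- → run A
t=1: L0/L1/L2 = ACD/-/- → run A
t=2: L0/L1/L2 = ACD/-/- → run A
t=3: L0/L1/L2 = CDB/A/- → run C
t=4: L0/L1/L2 = CDB/A/- → run C
t=5: L0/L1/L2 = CDBG/A/- → run C
t=6: L0/L1/L2 = DBGEF/AC/- → run D
t=7: L0/L1/L2 = DBGEF/AC/- → run D
t=8: L0/L1/L2 = DBGEF/AC/- → run D
t=9: L0/L1/L2 = BGEF/ACD/- → run B
t=10: L0/L1/L2 = BGEF/ACD/- → run B
t=11: L0/L1/L2 = BGEF/ACD/- → run B
t=12: L0/L1/L2 = GEF/ACDB/- → run G
t=13: L0/L1/L2 = GEF/ACDB/- → run G
t=14: L0/L1/L2 = GEF/ACDB/- → run G
t=15: L0/L1/L2 = EF/ACDB/- → run E
t=16: L0/L1/L2 = EF/ACDB/- → run E
t=17: L0/L1/L2 = EF/ACDB/- → run E
t=18: L0/L1/L2 = F/ACDBE/- → run F
t=19: L0/L1/L2 = F/ACDBE/- → run F
t=20: L0/L1/L2 = F/ACDBE/- → run F
t=21: L0/L1/L2 = -/ACDBEF/- → run A
t=22: L0/L1/L2 = -/ACDBEF/- → run A
t=23: L0/L1/L2 = -/CDBEF/- → run C
t=24: L0/L1/L2 = -/CDBEF/- → run C
t=25: L0/L1/L2 = -/DBEF/- → run D
t=26: L0/L1/L2 = -/DBEF/- → run D
t=27: L0/L1/L2 = -/DBEF/- → run D
t=28: L0/L1/L2 = -/BEF/- → run B
t=29: L0/L1/L2 = -/EF/- → run E
t=30: L0/L1/L2 = -/EF/- → run E
t=31: L0/L1/L2 = -/F/- → run F
t=32: L0/L1/L2 = -/F/- → run F
t=33: (idle)
t=34: (idle)
t=35: (idle)
t=36: (idle)
t=37: (idle)
t=38: (idle)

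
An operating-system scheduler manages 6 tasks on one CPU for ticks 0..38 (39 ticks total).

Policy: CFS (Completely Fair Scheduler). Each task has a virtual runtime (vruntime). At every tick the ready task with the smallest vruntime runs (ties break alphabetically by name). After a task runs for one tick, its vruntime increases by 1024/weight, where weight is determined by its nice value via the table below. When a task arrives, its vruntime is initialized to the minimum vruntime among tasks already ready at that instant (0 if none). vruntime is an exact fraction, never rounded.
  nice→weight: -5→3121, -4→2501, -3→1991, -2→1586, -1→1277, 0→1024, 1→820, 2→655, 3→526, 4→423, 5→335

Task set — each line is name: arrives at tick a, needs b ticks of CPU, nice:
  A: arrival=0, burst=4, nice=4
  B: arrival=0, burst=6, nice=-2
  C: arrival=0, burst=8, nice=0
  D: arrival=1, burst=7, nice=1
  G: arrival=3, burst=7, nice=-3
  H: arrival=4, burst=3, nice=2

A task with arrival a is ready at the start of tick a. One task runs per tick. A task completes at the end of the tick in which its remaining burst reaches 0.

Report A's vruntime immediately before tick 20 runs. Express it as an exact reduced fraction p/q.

vruntime(A, start of tick 20) = 2048/423

t=0: vr[A=0 B=0 C=0] → run A
t=1: vr[A=1024/423 B=0 C=0 D=0] → run B
t=2: vr[A=1024/423 B=512/793 C=0 D=0] → run C
t=3: vr[A=1024/423 B=512/793 C=1 D=0 G=0] → run D
t=4: vr[A=1024/423 B=512/793 C=1 D=256/205 G=0 H=0] → run G
t=5: vr[A=1024/423 B=512/793 C=1 D=256/205 G=1024/1991 H=0] → run H
t=6: vr[A=1024/423 B=512/793 C=1 D=256/205 G=1024/1991 H=1024/655] → run G
t=7: vr[A=1024/423 B=512/793 C=1 D=256/205 G=2048/1991 H=1024/655] → run B
t=8: vr[A=1024/423 B=1024/793 C=1 D=256/205 G=2048/1991 H=1024/655] → run C
t=9: vr[A=1024/423 B=1024/793 C=2 D=256/205 G=2048/1991 H=1024/655] → run G
t=10: vr[A=1024/423 B=1024/793 C=2 D=256/205 G=3072/1991 H=1024/655] → run D
t=11: vr[A=1024/423 B=1024/793 C=2 D=512/205 G=3072/1991 H=1024/655] → run B
t=12: vr[A=1024/423 B=1536/793 C=2 D=512/205 G=3072/1991 H=1024/655] → run G
t=13: vr[A=1024/423 B=1536/793 C=2 D=512/205 G=4096/1991 H=1024/655] → run H
t=14: vr[A=1024/423 B=1536/793 C=2 D=512/205 G=4096/1991 H=2048/655] → run B
t=15: vr[A=1024/423 B=2048/793 C=2 D=512/205 G=4096/1991 H=2048/655] → run C
t=16: vr[A=1024/423 B=2048/793 C=3 D=512/205 G=4096/1991 H=2048/655] → run G
t=17: vr[A=1024/423 B=2048/793 C=3 D=512/205 G=5120/1991 H=2048/655] → run A
t=18: vr[A=2048/423 B=2048/793 C=3 D=512/205 G=5120/1991 H=2048/655] → run D
t=19: vr[A=2048/423 B=2048/793 C=3 D=768/205 G=5120/1991 H=2048/655] → run G
t=20: vr[A=2048/423 B=2048/793 C=3 D=768/205 G=6144/1991 H=2048/655] → run B
t=21: vr[A=2048/423 B=2560/793 C=3 D=768/205 G=6144/1991 H=2048/655] → run C
t=22: vr[A=2048/423 B=2560/793 C=4 D=768/205 G=6144/1991 H=2048/655] → run G
t=23: vr[A=2048/423 B=2560/793 C=4 D=768/205 H=2048/655] → run H
t=24: vr[A=2048/423 B=2560/793 C=4 D=768/205] → run B
t=25: vr[A=2048/423 C=4 D=768/205] → run D
t=26: vr[A=2048/423 C=4 D=1024/205] → run C
t=27: vr[A=2048/423 C=5 D=1024/205] → run A
t=28: vr[A=1024/141 C=5 D=1024/205] → run D
t=29: vr[A=1024/141 C=5 D=256/41] → run C
t=30: vr[A=1024/141 C=6 D=256/41] → run C
t=31: vr[A=1024/141 C=7 D=256/41] → run D
t=32: vr[A=1024/141 C=7 D=1536/205] → run C
t=33: vr[A=1024/141 D=1536/205] → run A
t=34: vr[D=1536/205] → run D
t=35: (idle)
t=36: (idle)
t=37: (idle)
t=38: (idle)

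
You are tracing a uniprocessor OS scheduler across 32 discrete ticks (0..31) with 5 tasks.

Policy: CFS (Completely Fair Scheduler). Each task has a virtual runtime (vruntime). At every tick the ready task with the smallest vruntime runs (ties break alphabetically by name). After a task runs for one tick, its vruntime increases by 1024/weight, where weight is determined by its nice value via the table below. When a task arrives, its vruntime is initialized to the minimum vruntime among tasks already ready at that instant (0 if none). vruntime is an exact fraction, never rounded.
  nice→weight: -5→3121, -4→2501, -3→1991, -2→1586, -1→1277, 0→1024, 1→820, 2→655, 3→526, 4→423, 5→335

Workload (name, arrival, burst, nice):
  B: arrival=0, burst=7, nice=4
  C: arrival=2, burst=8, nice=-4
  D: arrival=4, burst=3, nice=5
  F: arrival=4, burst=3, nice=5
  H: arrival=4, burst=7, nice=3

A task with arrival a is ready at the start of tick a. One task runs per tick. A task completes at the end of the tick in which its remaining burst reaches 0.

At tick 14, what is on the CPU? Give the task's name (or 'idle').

t=0: vr[B=0] → run B
t=1: vr[B=1024/423] → run B
t=2: vr[B=2048/423 C=2048/423] → run B
t=3: vr[B=1024/141 C=2048/423] → run C
t=4: vr[B=1024/141 C=5555200/1057923 D=5555200/1057923 F=5555200/1057923 H=5555200/1057923] → run C
t=5: vr[B=1024/141 C=5988352/1057923 D=5555200/1057923 F=5555200/1057923 H=5555200/1057923] → run D
t=6: vr[B=1024/141 C=5988352/1057923 D=2944305152/354404205 F=5555200/1057923 H=5555200/1057923] → run F
t=7: vr[B=1024/141 C=5988352/1057923 D=2944305152/354404205 F=2944305152/354404205 H=5555200/1057923] → run H
t=8: vr[B=1024/141 C=5988352/1057923 D=2944305152/354404205 F=2944305152/354404205 H=2002674176/278233749] → run C
t=9: vr[B=1024/141 C=6421504/1057923 D=2944305152/354404205 F=2944305152/354404205 H=2002674176/278233749] → run C
t=10: vr[B=1024/141 C=6854656/1057923 D=2944305152/354404205 F=2944305152/354404205 H=2002674176/278233749] → run C
t=11: vr[B=1024/141 C=7287808/1057923 D=2944305152/354404205 F=2944305152/354404205 H=2002674176/278233749] → run C
t=12: vr[B=1024/141 C=7720960/1057923 D=2944305152/354404205 F=2944305152/354404205 H=2002674176/278233749] → run H
t=13: vr[B=1024/141 C=7720960/1057923 D=2944305152/354404205 F=2944305152/354404205 H=2544330752/278233749] → run B
t=14: vr[B=4096/423 C=7720960/1057923 D=2944305152/354404205 F=2944305152/354404205 H=2544330752/278233749] → run C
t=15: vr[B=4096/423 C=8154112/1057923 D=2944305152/354404205 F=2944305152/354404205 H=2544330752/278233749] → run C
t=16: vr[B=4096/423 D=2944305152/354404205 F=2944305152/354404205 H=2544330752/278233749] → run D
t=17: vr[B=4096/423 D=4027618304/354404205 F=2944305152/354404205 H=2544330752/278233749] → run F
t=18: vr[B=4096/423 D=4027618304/354404205 F=4027618304/354404205 H=2544330752/278233749] → run H
t=19: vr[B=4096/423 D=4027618304/354404205 F=4027618304/354404205 H=3085987328/278233749] → run B
t=20: vr[B=5120/423 D=4027618304/354404205 F=4027618304/354404205 H=3085987328/278233749] → run H
t=21: vr[B=5120/423 D=4027618304/354404205 F=4027618304/354404205 H=3627643904/278233749] → run D
t=22: vr[B=5120/423 F=4027618304/354404205 H=3627643904/278233749] → run F
t=23: vr[B=5120/423 H=3627643904/278233749] → run B
t=24: vr[B=2048/141 H=3627643904/278233749] → run H
t=25: vr[B=2048/141 H=4169300480/278233749] → run B
t=26: vr[H=4169300480/278233749] → run H
t=27: vr[H=4710957056/278233749] → run H
t=28: (idle)
t=29: (idle)
t=30: (idle)
t=31: (idle)

running at tick 14 = C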